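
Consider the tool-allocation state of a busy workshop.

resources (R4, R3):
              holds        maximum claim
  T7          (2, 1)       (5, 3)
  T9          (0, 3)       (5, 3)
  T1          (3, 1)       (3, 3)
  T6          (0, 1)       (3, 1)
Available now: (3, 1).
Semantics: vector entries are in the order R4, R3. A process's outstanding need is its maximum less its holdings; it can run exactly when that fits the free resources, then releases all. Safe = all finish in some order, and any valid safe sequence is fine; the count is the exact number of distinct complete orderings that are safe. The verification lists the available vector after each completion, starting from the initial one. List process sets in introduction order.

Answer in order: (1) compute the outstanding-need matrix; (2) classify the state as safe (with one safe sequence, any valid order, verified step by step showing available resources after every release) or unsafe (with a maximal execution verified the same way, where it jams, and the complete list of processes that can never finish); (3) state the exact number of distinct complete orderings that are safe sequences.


(1) Remaining need (order R4, R3):
  T7: (3, 2)
  T9: (5, 0)
  T1: (0, 2)
  T6: (3, 0)
(2) SAFE — a valid safe sequence is T6, T7, T1, T9.
Key observation: the order's first zero-slack moment is T6 ((3, 0) needed, (3, 1) free — a requested resource with nothing to spare).
Check, step by step:
  pool = (3, 1)
  run T6 (needs (3, 0), free (3, 1)); after release of (0, 1) the pool is (3, 2)
  run T7 (needs (3, 2), free (3, 2)); after release of (2, 1) the pool is (5, 3)
  run T1 (needs (0, 2), free (5, 3)); after release of (3, 1) the pool is (8, 4)
  run T9 (needs (5, 0), free (8, 4)); after release of (0, 3) the pool is (8, 7)
(3) The exact count: 4 of the possible complete orderings are safe sequences.


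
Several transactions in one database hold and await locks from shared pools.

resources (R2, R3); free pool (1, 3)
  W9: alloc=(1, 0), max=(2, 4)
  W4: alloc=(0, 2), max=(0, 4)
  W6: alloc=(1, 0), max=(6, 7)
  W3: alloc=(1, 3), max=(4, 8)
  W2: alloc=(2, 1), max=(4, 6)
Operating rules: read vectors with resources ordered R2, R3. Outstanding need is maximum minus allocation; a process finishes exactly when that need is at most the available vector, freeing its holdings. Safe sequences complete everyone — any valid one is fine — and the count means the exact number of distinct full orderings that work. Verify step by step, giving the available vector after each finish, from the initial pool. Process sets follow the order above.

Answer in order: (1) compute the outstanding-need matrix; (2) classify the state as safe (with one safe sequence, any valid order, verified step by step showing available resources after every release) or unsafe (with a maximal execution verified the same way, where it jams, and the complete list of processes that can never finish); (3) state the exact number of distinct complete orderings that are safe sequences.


(1) Need matrix, components ordered R2, R3:
  W9: (1, 4)
  W4: (0, 2)
  W6: (5, 7)
  W3: (3, 5)
  W2: (2, 5)
(2) SAFE, for example via the order W4, W9, W2, W3, W6.
Key observation: reading the order forward, W9 is the first process whose need (1, 4) meets the free pool (1, 5) exactly on a resource it requests.
Walking it through:
  pool = (1, 3)
  W4 needs (0, 2) <= (1, 3) -> finishes; pool += (0, 2) = (1, 5)
  W9 needs (1, 4) <= (1, 5) -> finishes; pool += (1, 0) = (2, 5)
  W2 needs (2, 5) <= (2, 5) -> finishes; pool += (2, 1) = (4, 6)
  W3 needs (3, 5) <= (4, 6) -> finishes; pool += (1, 3) = (5, 9)
  W6 needs (5, 7) <= (5, 9) -> finishes; pool += (1, 0) = (6, 9)
(3) The exact count: 1 of the possible complete orderings is a safe sequence.


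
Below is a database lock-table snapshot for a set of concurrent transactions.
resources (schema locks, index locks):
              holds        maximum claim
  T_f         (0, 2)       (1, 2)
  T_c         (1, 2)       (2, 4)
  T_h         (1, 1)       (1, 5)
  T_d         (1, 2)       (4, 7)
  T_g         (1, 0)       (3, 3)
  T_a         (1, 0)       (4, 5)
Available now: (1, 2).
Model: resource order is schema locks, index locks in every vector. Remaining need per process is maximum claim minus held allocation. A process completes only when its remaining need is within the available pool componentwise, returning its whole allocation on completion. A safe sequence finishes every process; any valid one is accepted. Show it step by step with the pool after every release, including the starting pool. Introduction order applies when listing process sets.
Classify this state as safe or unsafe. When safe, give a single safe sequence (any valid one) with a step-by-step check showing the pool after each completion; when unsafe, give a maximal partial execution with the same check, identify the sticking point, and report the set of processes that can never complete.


SAFE. One safe sequence: T_f, T_h, T_g, T_a, T_c, T_d.
Key observation: reading the order forward, T_f is the first process whose need (1, 0) meets the free pool (1, 2) exactly on a resource it requests.
Step-by-step check:
  pool = (1, 2)
  run T_f (needs (1, 0), free (1, 2)); after release of (0, 2) the pool is (1, 4)
  run T_h (needs (0, 4), free (1, 4)); after release of (1, 1) the pool is (2, 5)
  run T_g (needs (2, 3), free (2, 5)); after release of (1, 0) the pool is (3, 5)
  run T_a (needs (3, 5), free (3, 5)); after release of (1, 0) the pool is (4, 5)
  run T_c (needs (1, 2), free (4, 5)); after release of (1, 2) the pool is (5, 7)
  run T_d (needs (3, 5), free (5, 7)); after release of (1, 2) the pool is (6, 9)


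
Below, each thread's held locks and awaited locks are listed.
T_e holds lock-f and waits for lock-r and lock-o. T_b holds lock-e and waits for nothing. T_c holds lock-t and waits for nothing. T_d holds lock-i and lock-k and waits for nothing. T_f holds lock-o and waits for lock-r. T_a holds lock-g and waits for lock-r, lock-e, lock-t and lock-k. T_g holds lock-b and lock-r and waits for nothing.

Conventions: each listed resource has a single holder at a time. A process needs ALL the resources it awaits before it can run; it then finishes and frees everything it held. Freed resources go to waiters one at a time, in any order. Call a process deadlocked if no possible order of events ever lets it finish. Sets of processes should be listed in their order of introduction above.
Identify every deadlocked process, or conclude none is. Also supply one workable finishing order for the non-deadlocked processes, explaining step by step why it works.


The deadlocked set is empty.
Key observation: there is no circular wait here — follow any chain and it reaches a process that is free to run now.
A valid finishing order for the others: T_g, T_c, T_d, T_f, T_b, T_a, T_e.
Walking it through:
  run T_g (it waits on nothing); releases lock-b and lock-r
  run T_c (it waits on nothing); releases lock-t
  run T_d (it waits on nothing); releases lock-i and lock-k
  T_f waits on lock-r — all released -> runs and releases lock-o
  run T_b (it waits on nothing); releases lock-e
  T_a waits on lock-r, lock-e, lock-t and lock-k — all released -> runs and releases lock-g
  T_e waits on lock-r and lock-o — all released -> runs and releases lock-f


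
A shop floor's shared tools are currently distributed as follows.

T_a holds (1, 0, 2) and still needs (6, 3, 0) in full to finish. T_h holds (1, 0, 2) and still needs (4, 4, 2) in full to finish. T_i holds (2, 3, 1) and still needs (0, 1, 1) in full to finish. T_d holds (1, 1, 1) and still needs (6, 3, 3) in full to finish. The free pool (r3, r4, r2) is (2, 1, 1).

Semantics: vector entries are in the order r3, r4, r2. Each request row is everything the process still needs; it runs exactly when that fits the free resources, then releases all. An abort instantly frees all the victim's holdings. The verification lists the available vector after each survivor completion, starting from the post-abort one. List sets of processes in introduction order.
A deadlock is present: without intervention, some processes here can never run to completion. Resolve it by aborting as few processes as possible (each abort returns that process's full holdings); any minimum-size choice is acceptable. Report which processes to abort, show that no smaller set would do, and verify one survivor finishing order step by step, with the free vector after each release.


Abort T_a.
Key observation: T_d was stuck for good until T_a gave back (1, 0, 2); in the order shown it finishes at step 3.
No smaller set exists: with zero aborts the deadlock remains.
One survivor order: T_i, T_h, T_d. Check, step by step (post-abort pool first):
  pool = (3, 1, 3)
  run T_i (needs (0, 1, 1), free (3, 1, 3)); after release of (2, 3, 1) the pool is (5, 4, 4)
  run T_h (needs (4, 4, 2), free (5, 4, 4)); after release of (1, 0, 2) the pool is (6, 4, 6)
  run T_d (needs (6, 3, 3), free (6, 4, 6)); after release of (1, 1, 1) the pool is (7, 5, 7)


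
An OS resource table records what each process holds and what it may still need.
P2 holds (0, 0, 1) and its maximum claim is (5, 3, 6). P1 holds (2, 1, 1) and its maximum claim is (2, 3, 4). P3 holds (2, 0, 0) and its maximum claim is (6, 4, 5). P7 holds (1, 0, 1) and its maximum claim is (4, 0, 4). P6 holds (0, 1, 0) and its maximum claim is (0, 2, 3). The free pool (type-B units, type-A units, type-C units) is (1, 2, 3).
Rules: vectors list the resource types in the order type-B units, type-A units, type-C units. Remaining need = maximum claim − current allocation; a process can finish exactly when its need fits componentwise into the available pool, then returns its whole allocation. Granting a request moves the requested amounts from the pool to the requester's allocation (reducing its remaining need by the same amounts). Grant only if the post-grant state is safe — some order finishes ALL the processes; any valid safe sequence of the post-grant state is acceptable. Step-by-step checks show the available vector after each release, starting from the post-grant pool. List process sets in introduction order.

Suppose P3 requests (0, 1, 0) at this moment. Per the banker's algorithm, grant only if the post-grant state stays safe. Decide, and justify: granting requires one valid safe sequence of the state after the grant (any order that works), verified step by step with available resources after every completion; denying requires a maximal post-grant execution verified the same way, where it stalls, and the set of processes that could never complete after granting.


GRANT — the state after the grant stays safe, e.g. via P6, P1, P7, P3, P2.
Key observation: post-grant, (1, 1, 3) remains, and an order beginning with P6 completes everyone.
Step-by-step check of the post-grant state:
  pool = (1, 1, 3)
  P6: need (0, 1, 3) fits (1, 1, 3); releases (0, 1, 0), pool now (1, 2, 3)
  P1: need (0, 2, 3) fits (1, 2, 3); releases (2, 1, 1), pool now (3, 3, 4)
  P7: need (3, 0, 3) fits (3, 3, 4); releases (1, 0, 1), pool now (4, 3, 5)
  P3: need (4, 3, 5) fits (4, 3, 5); releases (2, 1, 0), pool now (6, 4, 5)
  P2: need (5, 3, 5) fits (6, 4, 5); releases (0, 0, 1), pool now (6, 4, 6)


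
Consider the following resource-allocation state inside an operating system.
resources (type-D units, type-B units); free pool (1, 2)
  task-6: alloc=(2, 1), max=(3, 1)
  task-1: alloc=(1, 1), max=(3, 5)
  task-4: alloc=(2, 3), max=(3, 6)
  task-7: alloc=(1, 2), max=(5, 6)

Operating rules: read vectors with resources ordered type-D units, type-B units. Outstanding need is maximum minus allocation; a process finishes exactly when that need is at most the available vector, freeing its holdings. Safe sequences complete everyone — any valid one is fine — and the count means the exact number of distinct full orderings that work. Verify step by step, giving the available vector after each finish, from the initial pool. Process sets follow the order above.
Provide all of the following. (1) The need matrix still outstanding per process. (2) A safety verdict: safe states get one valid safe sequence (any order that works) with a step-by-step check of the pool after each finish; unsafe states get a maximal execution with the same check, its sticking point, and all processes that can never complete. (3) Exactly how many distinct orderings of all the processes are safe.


(1) Remaining need (order type-D units, type-B units):
  task-6: (1, 0)
  task-1: (2, 4)
  task-4: (1, 3)
  task-7: (4, 4)
(2) SAFE — a valid safe sequence is task-6, task-4, task-1, task-7.
Key observation: reading the order forward, task-6 is the first process whose need (1, 0) meets the free pool (1, 2) exactly on a resource it requests.
Step-by-step check:
  pool = (1, 2)
  run task-6 (needs (1, 0), free (1, 2)); after release of (2, 1) the pool is (3, 3)
  run task-4 (needs (1, 3), free (3, 3)); after release of (2, 3) the pool is (5, 6)
  run task-1 (needs (2, 4), free (5, 6)); after release of (1, 1) the pool is (6, 7)
  run task-7 (needs (4, 4), free (6, 7)); after release of (1, 2) the pool is (7, 9)
(3) Exactly 2 of the possible complete orderings are safe sequences.


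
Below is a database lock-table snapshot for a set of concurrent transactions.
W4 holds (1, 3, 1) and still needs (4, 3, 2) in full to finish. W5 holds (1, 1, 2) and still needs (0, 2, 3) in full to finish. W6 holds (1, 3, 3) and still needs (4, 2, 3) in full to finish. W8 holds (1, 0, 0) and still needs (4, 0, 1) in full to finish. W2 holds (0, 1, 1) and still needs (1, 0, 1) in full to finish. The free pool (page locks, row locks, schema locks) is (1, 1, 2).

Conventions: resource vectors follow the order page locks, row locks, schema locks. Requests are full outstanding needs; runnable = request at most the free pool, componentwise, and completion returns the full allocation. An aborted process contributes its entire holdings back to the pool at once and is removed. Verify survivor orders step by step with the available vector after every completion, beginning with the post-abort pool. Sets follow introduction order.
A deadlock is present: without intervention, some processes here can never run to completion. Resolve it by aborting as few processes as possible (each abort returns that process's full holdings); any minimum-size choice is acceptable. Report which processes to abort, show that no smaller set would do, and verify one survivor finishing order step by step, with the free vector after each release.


The answer: abort W6 and W8.
Key observation: before aborting W6 and W8, W4 was permanently blocked — no order could ever run it; afterwards it completes at step 3.
No one abort is enough; case by case: W4 alone leaves W6 blocked (short on page locks); W5 alone leaves W4 blocked (short on page locks); W6 alone leaves W4 blocked (short on page locks); W8 alone leaves W4 blocked (short on page locks); W2 alone leaves W4 blocked (short on page locks).
One survivor order: W5, W2, W4. Verifying each step (post-abort pool first):
  pool = (3, 4, 5)
  W5 needs (0, 2, 3) <= (3, 4, 5) -> finishes; pool += (1, 1, 2) = (4, 5, 7)
  W2 needs (1, 0, 1) <= (4, 5, 7) -> finishes; pool += (0, 1, 1) = (4, 6, 8)
  W4 needs (4, 3, 2) <= (4, 6, 8) -> finishes; pool += (1, 3, 1) = (5, 9, 9)


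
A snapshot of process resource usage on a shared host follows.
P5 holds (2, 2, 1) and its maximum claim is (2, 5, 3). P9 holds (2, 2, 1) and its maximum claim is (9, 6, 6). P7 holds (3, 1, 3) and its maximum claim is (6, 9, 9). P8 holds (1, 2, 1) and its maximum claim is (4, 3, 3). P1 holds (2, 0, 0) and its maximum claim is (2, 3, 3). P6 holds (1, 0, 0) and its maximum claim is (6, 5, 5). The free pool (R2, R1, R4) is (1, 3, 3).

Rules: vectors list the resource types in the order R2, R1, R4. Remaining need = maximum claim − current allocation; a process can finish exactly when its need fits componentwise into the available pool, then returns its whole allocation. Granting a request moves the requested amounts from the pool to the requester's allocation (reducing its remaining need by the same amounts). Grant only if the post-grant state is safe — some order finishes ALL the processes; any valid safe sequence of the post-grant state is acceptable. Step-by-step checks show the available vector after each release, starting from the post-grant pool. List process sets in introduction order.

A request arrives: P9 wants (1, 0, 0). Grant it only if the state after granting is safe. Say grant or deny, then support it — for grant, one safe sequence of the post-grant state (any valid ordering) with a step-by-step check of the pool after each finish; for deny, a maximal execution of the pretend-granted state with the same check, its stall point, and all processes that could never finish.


GRANT — the state after the grant stays safe, e.g. via P5, P1, P8, P6, P9, P7.
Key observation: with (0, 3, 3) left after the transfer, P5 can run at once — the state stays safe.
Verifying the post-grant state step by step:
  pool = (0, 3, 3)
  run P5 (needs (0, 3, 2), free (0, 3, 3)); after release of (2, 2, 1) the pool is (2, 5, 4)
  run P1 (needs (0, 3, 3), free (2, 5, 4)); after release of (2, 0, 0) the pool is (4, 5, 4)
  run P8 (needs (3, 1, 2), free (4, 5, 4)); after release of (1, 2, 1) the pool is (5, 7, 5)
  run P6 (needs (5, 5, 5), free (5, 7, 5)); after release of (1, 0, 0) the pool is (6, 7, 5)
  run P9 (needs (6, 4, 5), free (6, 7, 5)); after release of (3, 2, 1) the pool is (9, 9, 6)
  run P7 (needs (3, 8, 6), free (9, 9, 6)); after release of (3, 1, 3) the pool is (12, 10, 9)


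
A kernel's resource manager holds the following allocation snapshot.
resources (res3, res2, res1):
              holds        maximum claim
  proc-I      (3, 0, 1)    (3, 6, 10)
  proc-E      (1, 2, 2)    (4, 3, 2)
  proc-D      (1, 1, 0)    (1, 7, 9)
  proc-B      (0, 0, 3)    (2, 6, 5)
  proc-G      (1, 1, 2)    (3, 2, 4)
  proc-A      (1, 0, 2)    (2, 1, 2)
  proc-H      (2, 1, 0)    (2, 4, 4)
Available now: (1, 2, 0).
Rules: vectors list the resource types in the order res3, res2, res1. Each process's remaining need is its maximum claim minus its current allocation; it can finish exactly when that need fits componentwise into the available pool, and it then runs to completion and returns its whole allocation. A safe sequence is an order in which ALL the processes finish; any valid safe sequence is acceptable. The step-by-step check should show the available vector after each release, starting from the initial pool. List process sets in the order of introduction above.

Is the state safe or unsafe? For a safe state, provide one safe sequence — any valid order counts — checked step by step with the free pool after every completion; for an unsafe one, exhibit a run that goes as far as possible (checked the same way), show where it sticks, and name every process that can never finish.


The state is SAFE; one workable sequence: proc-A, proc-G, proc-E, proc-H, proc-B, proc-D, proc-I.
Key observation: proc-A marks the first exact bind of the order: its need (1, 1, 0) fits the free (1, 2, 0) with zero slack on a requested resource.
Verifying each step:
  pool = (1, 2, 0)
  run proc-A (needs (1, 1, 0), free (1, 2, 0)); after release of (1, 0, 2) the pool is (2, 2, 2)
  run proc-G (needs (2, 1, 2), free (2, 2, 2)); after release of (1, 1, 2) the pool is (3, 3, 4)
  run proc-E (needs (3, 1, 0), free (3, 3, 4)); after release of (1, 2, 2) the pool is (4, 5, 6)
  run proc-H (needs (0, 3, 4), free (4, 5, 6)); after release of (2, 1, 0) the pool is (6, 6, 6)
  run proc-B (needs (2, 6, 2), free (6, 6, 6)); after release of (0, 0, 3) the pool is (6, 6, 9)
  run proc-D (needs (0, 6, 9), free (6, 6, 9)); after release of (1, 1, 0) the pool is (7, 7, 9)
  run proc-I (needs (0, 6, 9), free (7, 7, 9)); after release of (3, 0, 1) the pool is (10, 7, 10)


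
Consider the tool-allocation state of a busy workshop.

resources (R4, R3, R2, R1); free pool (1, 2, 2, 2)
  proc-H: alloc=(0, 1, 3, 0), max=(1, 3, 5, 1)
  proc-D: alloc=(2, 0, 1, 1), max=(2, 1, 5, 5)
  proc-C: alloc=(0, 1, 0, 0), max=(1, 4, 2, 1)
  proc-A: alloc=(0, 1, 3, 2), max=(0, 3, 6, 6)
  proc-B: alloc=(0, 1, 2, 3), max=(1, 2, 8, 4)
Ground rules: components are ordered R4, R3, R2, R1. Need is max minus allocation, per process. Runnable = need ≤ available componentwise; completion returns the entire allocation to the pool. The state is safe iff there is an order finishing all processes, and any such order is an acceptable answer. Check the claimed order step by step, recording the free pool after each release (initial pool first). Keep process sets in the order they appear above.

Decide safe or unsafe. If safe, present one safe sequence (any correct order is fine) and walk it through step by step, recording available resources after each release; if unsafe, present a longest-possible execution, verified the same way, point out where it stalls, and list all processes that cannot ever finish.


The state is UNSAFE.
Key observation: after proc-H, proc-C the pool peaks at (1, 4, 5, 2), and each blocked process is short somewhere: proc-D on R1; proc-A on R1; proc-B on R2.
A maximal execution: proc-H, proc-C — then nothing else fits. Step-by-step check:
  pool = (1, 2, 2, 2)
  proc-H: need (1, 2, 2, 1) fits (1, 2, 2, 2); releases (0, 1, 3, 0), pool now (1, 3, 5, 2)
  proc-C: need (1, 3, 2, 1) fits (1, 3, 5, 2); releases (0, 1, 0, 0), pool now (1, 4, 5, 2)
  proc-D still needs (0, 1, 4, 4) but only (1, 4, 5, 2) is free — short on R1
  proc-A still needs (0, 2, 3, 4) but only (1, 4, 5, 2) is free — short on R1
  proc-B still needs (1, 1, 6, 1) but only (1, 4, 5, 2) is free — short on R2
Never able to finish: proc-D, proc-A and proc-B.


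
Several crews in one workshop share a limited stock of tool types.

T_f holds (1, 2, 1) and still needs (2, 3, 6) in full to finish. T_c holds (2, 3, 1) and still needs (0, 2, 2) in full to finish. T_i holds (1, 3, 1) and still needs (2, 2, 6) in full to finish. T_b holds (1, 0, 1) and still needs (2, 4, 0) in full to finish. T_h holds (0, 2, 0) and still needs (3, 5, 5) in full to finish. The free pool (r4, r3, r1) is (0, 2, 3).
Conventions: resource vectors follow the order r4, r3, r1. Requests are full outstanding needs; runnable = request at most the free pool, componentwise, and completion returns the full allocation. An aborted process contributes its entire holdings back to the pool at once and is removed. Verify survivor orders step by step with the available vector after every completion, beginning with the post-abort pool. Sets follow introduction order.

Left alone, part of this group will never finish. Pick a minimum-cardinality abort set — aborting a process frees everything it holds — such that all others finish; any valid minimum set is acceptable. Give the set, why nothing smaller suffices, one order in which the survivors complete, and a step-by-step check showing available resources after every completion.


Minimum abort set: T_i.
Key observation: T_f was stuck for good until T_i gave back (1, 3, 1); in the order shown it finishes at step 3.
Why nothing smaller works: aborting no one leaves the state deadlocked as given.
One survivor order: T_c, T_b, T_f, T_h. Check, step by step (post-abort pool first):
  pool = (1, 5, 4)
  T_c needs (0, 2, 2) <= (1, 5, 4) -> finishes; pool += (2, 3, 1) = (3, 8, 5)
  T_b needs (2, 4, 0) <= (3, 8, 5) -> finishes; pool += (1, 0, 1) = (4, 8, 6)
  T_f needs (2, 3, 6) <= (4, 8, 6) -> finishes; pool += (1, 2, 1) = (5, 10, 7)
  T_h needs (3, 5, 5) <= (5, 10, 7) -> finishes; pool += (0, 2, 0) = (5, 12, 7)


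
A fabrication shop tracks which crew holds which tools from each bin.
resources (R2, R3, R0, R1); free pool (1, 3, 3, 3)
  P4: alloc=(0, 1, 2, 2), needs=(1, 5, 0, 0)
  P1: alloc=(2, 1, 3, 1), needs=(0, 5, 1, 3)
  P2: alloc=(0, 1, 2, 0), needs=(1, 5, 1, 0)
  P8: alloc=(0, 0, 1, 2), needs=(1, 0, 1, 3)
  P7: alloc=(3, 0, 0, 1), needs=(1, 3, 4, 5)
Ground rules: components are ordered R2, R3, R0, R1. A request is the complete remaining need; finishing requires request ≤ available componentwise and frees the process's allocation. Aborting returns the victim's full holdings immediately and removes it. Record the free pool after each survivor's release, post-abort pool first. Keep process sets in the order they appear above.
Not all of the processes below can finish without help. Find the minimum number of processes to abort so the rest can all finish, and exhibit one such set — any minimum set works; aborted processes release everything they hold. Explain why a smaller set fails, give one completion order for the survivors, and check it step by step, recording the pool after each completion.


Minimum abort set: P4 and P2.
Key observation: aborting P4 and P2 returns (0, 2, 4, 2), and P1 — hopeless before — runs at step 1 with the returned capacity in the pool.
Minimality, checking each single-abort alternative: P4 alone leaves P1 blocked (short on R3); P1 alone leaves P4 blocked (short on R3); P2 alone leaves P4 blocked (short on R3); P8 alone leaves P4 blocked (short on R3); P7 alone leaves P4 blocked (short on R3).
Survivors finish in the order: P1, P7, P8. Verifying each step (pool after the aborts first):
  pool = (1, 5, 7, 5)
  P1 needs (0, 5, 1, 3) <= (1, 5, 7, 5) -> finishes; pool += (2, 1, 3, 1) = (3, 6, 10, 6)
  P7 needs (1, 3, 4, 5) <= (3, 6, 10, 6) -> finishes; pool += (3, 0, 0, 1) = (6, 6, 10, 7)
  P8 needs (1, 0, 1, 3) <= (6, 6, 10, 7) -> finishes; pool += (0, 0, 1, 2) = (6, 6, 11, 9)


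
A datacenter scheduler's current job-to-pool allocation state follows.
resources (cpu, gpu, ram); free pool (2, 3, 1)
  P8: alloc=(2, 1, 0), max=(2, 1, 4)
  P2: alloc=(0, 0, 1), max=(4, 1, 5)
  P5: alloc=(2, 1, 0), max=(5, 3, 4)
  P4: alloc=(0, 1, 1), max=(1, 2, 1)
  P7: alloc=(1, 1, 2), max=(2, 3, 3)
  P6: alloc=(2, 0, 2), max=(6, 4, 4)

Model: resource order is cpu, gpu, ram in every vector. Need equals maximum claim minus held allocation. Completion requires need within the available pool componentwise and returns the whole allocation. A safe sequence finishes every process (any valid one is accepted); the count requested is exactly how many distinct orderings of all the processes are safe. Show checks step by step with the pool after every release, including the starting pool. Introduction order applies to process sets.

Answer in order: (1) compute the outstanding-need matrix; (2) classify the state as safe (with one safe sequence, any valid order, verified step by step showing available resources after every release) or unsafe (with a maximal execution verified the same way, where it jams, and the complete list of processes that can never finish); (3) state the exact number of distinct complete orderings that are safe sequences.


(1) Outstanding need per process (order cpu, gpu, ram):
  P8: (0, 0, 4)
  P2: (4, 1, 4)
  P5: (3, 2, 4)
  P4: (1, 1, 0)
  P7: (1, 2, 1)
  P6: (4, 4, 2)
(2) The state is SAFE; one workable sequence: P7, P4, P8, P6, P2, P5.
Key observation: P7 marks the first exact bind of the order: its need (1, 2, 1) fits the free (2, 3, 1) with zero slack on a requested resource.
Walking it through:
  pool = (2, 3, 1)
  P7: need (1, 2, 1) fits (2, 3, 1); releases (1, 1, 2), pool now (3, 4, 3)
  P4: need (1, 1, 0) fits (3, 4, 3); releases (0, 1, 1), pool now (3, 5, 4)
  P8: need (0, 0, 4) fits (3, 5, 4); releases (2, 1, 0), pool now (5, 6, 4)
  P6: need (4, 4, 2) fits (5, 6, 4); releases (2, 0, 2), pool now (7, 6, 6)
  P2: need (4, 1, 4) fits (7, 6, 6); releases (0, 0, 1), pool now (7, 6, 7)
  P5: need (3, 2, 4) fits (7, 6, 7); releases (2, 1, 0), pool now (9, 7, 7)
(3) Precisely 24 of the possible complete orderings are safe sequences.


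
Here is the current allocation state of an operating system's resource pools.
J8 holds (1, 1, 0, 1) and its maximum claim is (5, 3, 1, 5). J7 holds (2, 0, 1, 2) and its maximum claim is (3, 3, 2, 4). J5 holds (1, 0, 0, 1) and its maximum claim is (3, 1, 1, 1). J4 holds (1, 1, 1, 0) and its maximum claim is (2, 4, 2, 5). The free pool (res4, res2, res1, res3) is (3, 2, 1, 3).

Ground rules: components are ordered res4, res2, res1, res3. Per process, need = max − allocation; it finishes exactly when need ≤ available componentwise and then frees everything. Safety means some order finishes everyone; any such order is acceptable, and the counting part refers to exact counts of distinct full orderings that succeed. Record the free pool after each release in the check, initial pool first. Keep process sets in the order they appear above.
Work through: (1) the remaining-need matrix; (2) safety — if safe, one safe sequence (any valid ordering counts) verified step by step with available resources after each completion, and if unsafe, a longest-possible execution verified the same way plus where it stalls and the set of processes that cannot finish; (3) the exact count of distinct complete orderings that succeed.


(1) Remaining need (order res4, res2, res1, res3):
  J8: (4, 2, 1, 4)
  J7: (1, 3, 1, 2)
  J5: (2, 1, 1, 0)
  J4: (1, 3, 1, 5)
(2) SAFE, for example via the order J5, J8, J7, J4.
Key observation: at J5 the run first touches a limit — (2, 1, 1, 0) against (3, 2, 1, 3), exact on a resource it actually requests.
Verifying each step:
  pool = (3, 2, 1, 3)
  J5: need (2, 1, 1, 0) fits (3, 2, 1, 3); releases (1, 0, 0, 1), pool now (4, 2, 1, 4)
  J8: need (4, 2, 1, 4) fits (4, 2, 1, 4); releases (1, 1, 0, 1), pool now (5, 3, 1, 5)
  J7: need (1, 3, 1, 2) fits (5, 3, 1, 5); releases (2, 0, 1, 2), pool now (7, 3, 2, 7)
  J4: need (1, 3, 1, 5) fits (7, 3, 2, 7); releases (1, 1, 1, 0), pool now (8, 4, 3, 7)
(3) The exact count: 2 of the possible complete orderings are safe sequences.


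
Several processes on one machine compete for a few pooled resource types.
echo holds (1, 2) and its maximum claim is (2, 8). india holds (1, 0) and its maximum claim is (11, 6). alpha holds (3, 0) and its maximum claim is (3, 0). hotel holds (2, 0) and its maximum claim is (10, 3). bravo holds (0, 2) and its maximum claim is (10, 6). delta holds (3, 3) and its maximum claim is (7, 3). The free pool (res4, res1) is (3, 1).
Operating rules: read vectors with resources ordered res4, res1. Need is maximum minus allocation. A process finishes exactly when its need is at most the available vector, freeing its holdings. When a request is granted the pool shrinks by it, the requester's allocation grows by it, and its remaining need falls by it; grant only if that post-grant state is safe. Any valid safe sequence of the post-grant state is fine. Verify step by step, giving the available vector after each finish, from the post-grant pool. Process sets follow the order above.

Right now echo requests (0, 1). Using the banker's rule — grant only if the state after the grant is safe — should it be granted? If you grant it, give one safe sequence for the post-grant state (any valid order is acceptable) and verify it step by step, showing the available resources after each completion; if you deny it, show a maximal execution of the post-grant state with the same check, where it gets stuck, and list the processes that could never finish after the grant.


DENY: after the grant no complete ordering would exist.
Key observation: after alpha, delta, hotel complete, (11, 3) is the best the pool ever gets, yet each leftover process wants more res1.
Pretend the grant happened; the run alpha, delta, hotel goes as far as possible. Step-by-step check:
  pool = (3, 0)
  alpha: need (0, 0) fits (3, 0); releases (3, 0), pool now (6, 0)
  delta: need (4, 0) fits (6, 0); releases (3, 3), pool now (9, 3)
  hotel: need (8, 3) fits (9, 3); releases (2, 0), pool now (11, 3)
  echo still needs (1, 5) but only (11, 3) is free — short on res1
  india still needs (10, 6) but only (11, 3) is free — short on res1
  bravo still needs (10, 4) but only (11, 3) is free — short on res1
Post-grant, the permanently blocked set is echo, india and bravo.


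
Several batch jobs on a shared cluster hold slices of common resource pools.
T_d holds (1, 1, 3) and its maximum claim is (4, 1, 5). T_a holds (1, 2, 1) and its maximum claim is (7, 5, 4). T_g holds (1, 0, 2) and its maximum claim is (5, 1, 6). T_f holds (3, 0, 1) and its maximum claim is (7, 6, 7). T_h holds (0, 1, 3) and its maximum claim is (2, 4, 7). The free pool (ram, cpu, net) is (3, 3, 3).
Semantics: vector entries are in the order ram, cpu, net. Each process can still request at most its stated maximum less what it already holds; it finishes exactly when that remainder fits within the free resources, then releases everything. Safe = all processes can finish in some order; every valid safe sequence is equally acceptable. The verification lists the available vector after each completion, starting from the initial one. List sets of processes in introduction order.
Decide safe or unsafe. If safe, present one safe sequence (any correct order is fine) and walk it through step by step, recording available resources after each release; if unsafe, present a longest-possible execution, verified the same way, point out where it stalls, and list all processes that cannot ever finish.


UNSAFE.
Key observation: after T_d, T_g, T_h the pool peaks at (5, 5, 11), and each blocked process is short somewhere: T_a on ram; T_f on cpu.
The run T_d, T_g, T_h cannot be extended any further. Verifying each step:
  pool = (3, 3, 3)
  run T_d (needs (3, 0, 2), free (3, 3, 3)); after release of (1, 1, 3) the pool is (4, 4, 6)
  run T_g (needs (4, 1, 4), free (4, 4, 6)); after release of (1, 0, 2) the pool is (5, 4, 8)
  run T_h (needs (2, 3, 4), free (5, 4, 8)); after release of (0, 1, 3) the pool is (5, 5, 11)
  blocked: T_a wants (6, 3, 3), pool (5, 5, 11) — not enough ram
  blocked: T_f wants (4, 6, 6), pool (5, 5, 11) — not enough cpu
Processes that can never finish: T_a and T_f.


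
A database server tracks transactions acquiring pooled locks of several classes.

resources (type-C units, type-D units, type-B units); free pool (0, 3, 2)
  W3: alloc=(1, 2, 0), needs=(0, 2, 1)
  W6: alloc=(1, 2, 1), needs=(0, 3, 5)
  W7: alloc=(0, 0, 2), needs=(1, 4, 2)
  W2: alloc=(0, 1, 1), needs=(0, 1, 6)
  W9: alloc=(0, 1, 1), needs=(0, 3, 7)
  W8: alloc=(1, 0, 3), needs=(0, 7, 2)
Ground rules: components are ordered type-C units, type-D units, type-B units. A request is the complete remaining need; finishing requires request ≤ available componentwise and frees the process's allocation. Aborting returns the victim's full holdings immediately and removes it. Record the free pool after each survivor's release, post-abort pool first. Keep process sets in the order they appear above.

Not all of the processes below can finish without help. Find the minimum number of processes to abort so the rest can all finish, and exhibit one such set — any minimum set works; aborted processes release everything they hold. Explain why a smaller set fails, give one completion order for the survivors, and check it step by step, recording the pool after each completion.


The answer: abort W2.
Key observation: W6 was stuck for good until W2 gave back (0, 1, 1); in the order shown it finishes at step 3.
Why nothing smaller works: aborting no one leaves the state deadlocked as given.
The survivors complete as W3, W7, W6, W8, W9. Step-by-step check (starting from the post-abort pool):
  pool = (0, 4, 3)
  W3 needs (0, 2, 1) <= (0, 4, 3) -> finishes; pool += (1, 2, 0) = (1, 6, 3)
  W7 needs (1, 4, 2) <= (1, 6, 3) -> finishes; pool += (0, 0, 2) = (1, 6, 5)
  W6 needs (0, 3, 5) <= (1, 6, 5) -> finishes; pool += (1, 2, 1) = (2, 8, 6)
  W8 needs (0, 7, 2) <= (2, 8, 6) -> finishes; pool += (1, 0, 3) = (3, 8, 9)
  W9 needs (0, 3, 7) <= (3, 8, 9) -> finishes; pool += (0, 1, 1) = (3, 9, 10)


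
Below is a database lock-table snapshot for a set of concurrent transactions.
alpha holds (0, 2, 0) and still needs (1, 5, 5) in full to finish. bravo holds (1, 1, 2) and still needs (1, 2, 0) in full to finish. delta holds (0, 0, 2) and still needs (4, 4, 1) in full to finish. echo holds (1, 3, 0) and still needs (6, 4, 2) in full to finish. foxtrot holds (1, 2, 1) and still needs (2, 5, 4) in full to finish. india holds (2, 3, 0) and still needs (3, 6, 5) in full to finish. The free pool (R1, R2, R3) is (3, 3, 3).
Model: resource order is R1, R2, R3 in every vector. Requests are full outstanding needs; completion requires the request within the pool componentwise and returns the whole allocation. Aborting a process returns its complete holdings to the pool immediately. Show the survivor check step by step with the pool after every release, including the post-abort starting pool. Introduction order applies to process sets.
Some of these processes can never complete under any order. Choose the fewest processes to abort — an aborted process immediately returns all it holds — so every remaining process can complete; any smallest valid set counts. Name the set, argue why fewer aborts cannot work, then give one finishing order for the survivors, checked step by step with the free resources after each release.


Abort india.
Key observation: foxtrot could never have finished before the abort; with (2, 3, 0) returned by india, it fits at step 2.
Minimality: the empty abort set fails — the state is deadlocked as it stands.
Survivors finish in the order: delta, foxtrot, bravo, alpha, echo. Check, step by step (pool after the aborts first):
  pool = (5, 6, 3)
  run delta (needs (4, 4, 1), free (5, 6, 3)); after release of (0, 0, 2) the pool is (5, 6, 5)
  run foxtrot (needs (2, 5, 4), free (5, 6, 5)); after release of (1, 2, 1) the pool is (6, 8, 6)
  run bravo (needs (1, 2, 0), free (6, 8, 6)); after release of (1, 1, 2) the pool is (7, 9, 8)
  run alpha (needs (1, 5, 5), free (7, 9, 8)); after release of (0, 2, 0) the pool is (7, 11, 8)
  run echo (needs (6, 4, 2), free (7, 11, 8)); after release of (1, 3, 0) the pool is (8, 14, 8)


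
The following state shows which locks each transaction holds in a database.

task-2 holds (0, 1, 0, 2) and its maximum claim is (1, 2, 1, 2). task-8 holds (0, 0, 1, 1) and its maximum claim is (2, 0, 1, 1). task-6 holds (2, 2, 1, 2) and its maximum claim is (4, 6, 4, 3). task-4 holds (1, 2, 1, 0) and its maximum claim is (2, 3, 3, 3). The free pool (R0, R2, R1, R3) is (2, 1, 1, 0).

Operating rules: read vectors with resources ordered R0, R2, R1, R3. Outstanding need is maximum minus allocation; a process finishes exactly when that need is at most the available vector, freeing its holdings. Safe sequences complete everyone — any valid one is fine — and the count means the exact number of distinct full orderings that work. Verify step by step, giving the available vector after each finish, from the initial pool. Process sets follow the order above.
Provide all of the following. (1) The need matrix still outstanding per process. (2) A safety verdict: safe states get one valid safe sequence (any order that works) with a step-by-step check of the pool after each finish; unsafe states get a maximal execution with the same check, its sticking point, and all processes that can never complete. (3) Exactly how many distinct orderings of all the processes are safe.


(1) Remaining need (order R0, R2, R1, R3):
  task-2: (1, 1, 1, 0)
  task-8: (2, 0, 0, 0)
  task-6: (2, 4, 3, 1)
  task-4: (1, 1, 2, 3)
(2) SAFE — a valid safe sequence is task-8, task-2, task-4, task-6.
Key observation: task-8 is the earliest step where a requested resource binds exactly: need (2, 0, 0, 0), pool (2, 1, 1, 0) at its turn.
Walking it through:
  pool = (2, 1, 1, 0)
  run task-8 (needs (2, 0, 0, 0), free (2, 1, 1, 0)); after release of (0, 0, 1, 1) the pool is (2, 1, 2, 1)
  run task-2 (needs (1, 1, 1, 0), free (2, 1, 2, 1)); after release of (0, 1, 0, 2) the pool is (2, 2, 2, 3)
  run task-4 (needs (1, 1, 2, 3), free (2, 2, 2, 3)); after release of (1, 2, 1, 0) the pool is (3, 4, 3, 3)
  run task-6 (needs (2, 4, 3, 1), free (3, 4, 3, 3)); after release of (2, 2, 1, 2) the pool is (5, 6, 4, 5)
(3) The exact count: 2 of the possible complete orderings are safe sequences.


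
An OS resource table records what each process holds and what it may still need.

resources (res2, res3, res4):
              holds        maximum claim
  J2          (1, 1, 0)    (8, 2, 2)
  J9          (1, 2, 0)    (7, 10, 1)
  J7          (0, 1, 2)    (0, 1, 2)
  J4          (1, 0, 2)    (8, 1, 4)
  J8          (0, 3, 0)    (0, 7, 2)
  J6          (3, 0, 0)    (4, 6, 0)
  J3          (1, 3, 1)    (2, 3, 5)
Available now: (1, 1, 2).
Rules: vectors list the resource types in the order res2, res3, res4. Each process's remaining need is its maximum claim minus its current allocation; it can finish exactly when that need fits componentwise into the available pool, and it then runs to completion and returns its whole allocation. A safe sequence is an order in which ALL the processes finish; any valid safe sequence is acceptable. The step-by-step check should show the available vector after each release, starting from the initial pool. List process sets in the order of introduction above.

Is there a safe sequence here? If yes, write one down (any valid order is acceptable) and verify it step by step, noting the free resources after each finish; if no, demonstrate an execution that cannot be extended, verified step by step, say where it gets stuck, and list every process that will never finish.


UNSAFE.
Key observation: after J7, J3, J8, J6 complete, (5, 8, 5) is the best the pool ever gets, yet each leftover process wants more res2.
Going as far as possible: J7, J3, J8, J6; after that, nothing fits. Step-by-step check:
  pool = (1, 1, 2)
  run J7 (needs (0, 0, 0), free (1, 1, 2)); after release of (0, 1, 2) the pool is (1, 2, 4)
  run J3 (needs (1, 0, 4), free (1, 2, 4)); after release of (1, 3, 1) the pool is (2, 5, 5)
  run J8 (needs (0, 4, 2), free (2, 5, 5)); after release of (0, 3, 0) the pool is (2, 8, 5)
  run J6 (needs (1, 6, 0), free (2, 8, 5)); after release of (3, 0, 0) the pool is (5, 8, 5)
  J2 cannot run: need (7, 1, 2) vs free (5, 8, 5) (insufficient res2)
  J9 cannot run: need (6, 8, 1) vs free (5, 8, 5) (insufficient res2)
  J4 cannot run: need (7, 1, 2) vs free (5, 8, 5) (insufficient res2)
Permanently blocked: J2, J9 and J4.
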